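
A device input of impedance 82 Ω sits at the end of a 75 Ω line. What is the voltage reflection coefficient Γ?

Γ = 0.0446

Γ = (Z_L − Z_0)/(Z_L + Z_0) = (82 − 75)/(82 + 75) = 7/157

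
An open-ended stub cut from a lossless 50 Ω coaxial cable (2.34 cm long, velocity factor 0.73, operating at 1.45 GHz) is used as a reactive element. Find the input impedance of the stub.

λ = v/f = 0.73·c / 1.45 GHz = 0.151 m
βl = 2π·l/λ = 2π × 0.155 = 55.8°
tan(βl) = 1.47
For an open-ended stub, Z_in = −jZ_0·cot(βl) = −jZ_0/tan(βl)

Z_in ≈ −j34 Ω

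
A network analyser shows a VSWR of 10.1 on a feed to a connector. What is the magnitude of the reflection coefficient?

|Γ| ≈ 0.82

|Γ| = (S − 1)/(S + 1) = (10.1 − 1)/(10.1 + 1) = 9.1/11.1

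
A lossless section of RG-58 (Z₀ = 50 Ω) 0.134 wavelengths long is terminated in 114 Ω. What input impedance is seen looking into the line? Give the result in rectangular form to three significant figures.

βl = 2π × 0.134 = 48.2°
tan(βl) = tan(48.2°) = 1.12
Z_in = Z_0·(Z_L + jZ_0·tanβl)/(Z_0 + jZ_L·tanβl)
     = 50·(114 + j56)/(50 + j128)

Z_in ≈ 34.2 − j31.3 Ω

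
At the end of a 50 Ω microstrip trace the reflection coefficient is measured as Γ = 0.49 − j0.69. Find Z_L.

Z_L = Z_0·(1 + Γ)/(1 − Γ) = 50·(1.49 − j0.69)/(0.51 + j0.69)

Z_L ≈ 19.3 − j93.7 Ω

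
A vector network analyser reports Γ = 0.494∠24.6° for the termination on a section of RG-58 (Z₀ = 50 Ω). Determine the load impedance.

Z_L ≈ 109 + j59.5 Ω

Z_L = Z_0·(1 + Γ)/(1 − Γ) = 50·(1.45 + j0.206)/(0.551 − j0.206)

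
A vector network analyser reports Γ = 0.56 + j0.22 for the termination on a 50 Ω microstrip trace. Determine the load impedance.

Z_L = Z_0·(1 + Γ)/(1 − Γ) = 50·(1.56 + j0.22)/(0.44 − j0.22)

Z_L ≈ 132 + j90.9 Ω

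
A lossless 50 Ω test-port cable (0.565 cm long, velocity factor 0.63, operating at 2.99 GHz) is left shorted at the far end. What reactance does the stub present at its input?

λ = v/f = 0.63·c / 2.99 GHz = 0.0632 m
βl = 2π·l/λ = 2π × 0.0894 = 32.2°
tan(βl) = 0.629
For a shorted stub, Z_in = jZ_0·tan(βl)

X_in ≈ 31.5 Ω (inductive)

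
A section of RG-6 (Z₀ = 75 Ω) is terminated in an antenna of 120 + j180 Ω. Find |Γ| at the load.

|Γ| ≈ 0.699

Γ = (Z_L − Z_0)/(Z_L + Z_0) = (45 + j180)/(195 + j180)
|Γ| = 186/265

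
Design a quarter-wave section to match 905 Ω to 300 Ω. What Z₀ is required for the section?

Z_qwt = √(Z_0·R_L) = √(300 × 905) = √271500

Z_qwt ≈ 521 Ω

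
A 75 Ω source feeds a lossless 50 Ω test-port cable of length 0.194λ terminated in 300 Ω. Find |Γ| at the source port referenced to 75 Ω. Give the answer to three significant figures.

βl = 2π × 0.194 = 69.8°
tan(βl) = 2.72
Z_in = Z_0·(Z_L + jZ_0·tanβl)/(Z_0 + jZ_L·tanβl) = 9.42 − j17.8 Ω
Γ_s = (Z_in − Z_s)/(Z_in + Z_s) = (-65.6 − j17.8)/(84.4 − j17.8), |Γ_s| = 0.788

|Γ| ≈ 0.788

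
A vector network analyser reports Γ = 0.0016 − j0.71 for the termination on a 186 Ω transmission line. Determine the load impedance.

Z_L ≈ 61.5 − j176 Ω

Z_L = Z_0·(1 + Γ)/(1 − Γ) = 186·(1 − j0.71)/(0.998 + j0.71)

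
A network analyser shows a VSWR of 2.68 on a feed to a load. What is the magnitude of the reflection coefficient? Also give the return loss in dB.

|Γ| ≈ 0.457; return loss ≈ 6.81 dB

|Γ| = (S − 1)/(S + 1) = (2.68 − 1)/(2.68 + 1) = 1.68/3.68
RL = −20·log₁₀|Γ| = −20·log₁₀(0.457)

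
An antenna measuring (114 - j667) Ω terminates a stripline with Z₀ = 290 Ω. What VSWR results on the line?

VSWR ≈ 16.3

Γ = (Z_L − Z_0)/(Z_L + Z_0) = (-176 − j667)/(404 − j667)
|Γ| = 690/780 = 0.885
VSWR = (1 + |Γ|)/(1 − |Γ|) = 1.88/0.115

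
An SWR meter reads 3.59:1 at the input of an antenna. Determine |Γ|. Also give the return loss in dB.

|Γ| ≈ 0.564; return loss ≈ 4.97 dB

|Γ| = (S − 1)/(S + 1) = (3.59 − 1)/(3.59 + 1) = 2.59/4.59
RL = −20·log₁₀|Γ| = −20·log₁₀(0.564)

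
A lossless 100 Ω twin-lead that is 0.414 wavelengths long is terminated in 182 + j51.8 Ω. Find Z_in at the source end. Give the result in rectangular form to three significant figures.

βl = 2π × 0.414 = 149°
tan(βl) = tan(149°) = -0.6
Z_in = Z_0·(Z_L + jZ_0·tanβl)/(Z_0 + jZ_L·tanβl)
     = 100·(182 − j8.19)/(131 − j109)

Z_in ≈ 85 + j64.6 Ω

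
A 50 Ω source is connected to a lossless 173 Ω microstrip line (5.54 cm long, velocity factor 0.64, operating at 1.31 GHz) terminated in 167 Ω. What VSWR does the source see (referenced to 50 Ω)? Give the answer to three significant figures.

VSWR ≈ 3.46

λ = v/f = 0.64·c / 1.31 GHz = 0.147 m
βl = 2π·l/λ = 2π × 0.378 = 136°
tan(βl) = -0.963
Z_in = Z_0·(Z_L + jZ_0·tanβl)/(Z_0 + jZ_L·tanβl) = 173 − j6.09 Ω
Γ_s = (Z_in − Z_s)/(Z_in + Z_s) = (123 − j6.09)/(223 − j6.09), |Γ_s| = 0.551
VSWR = (1 + |Γ_s|)/(1 − |Γ_s|)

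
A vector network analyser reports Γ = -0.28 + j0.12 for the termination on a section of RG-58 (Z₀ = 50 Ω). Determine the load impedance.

Z_L = Z_0·(1 + Γ)/(1 − Γ) = 50·(0.72 + j0.12)/(1.28 − j0.12)

Z_L ≈ 27.4 + j7.26 Ω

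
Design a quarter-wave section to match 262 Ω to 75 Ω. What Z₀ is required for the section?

Z_qwt = √(Z_0·R_L) = √(75 × 262) = √19650

Z_qwt ≈ 140 Ω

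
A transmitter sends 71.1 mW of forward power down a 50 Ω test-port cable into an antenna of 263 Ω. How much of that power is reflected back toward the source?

Γ = (263 − 50)/(263 + 50) = 0.681
|Γ|² = 0.463
P_refl = |Γ|²·P_inc = 32.9 mW, P_del = (1 − |Γ|²)·P_inc = 38.2 mW

P_reflected ≈ 32.9 mW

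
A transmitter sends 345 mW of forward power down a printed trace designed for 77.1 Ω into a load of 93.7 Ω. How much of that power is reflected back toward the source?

Γ = (93.7 − 77.1)/(93.7 + 77.1) = 0.0972
|Γ|² = 0.00945
P_refl = |Γ|²·P_inc = 3.26 mW, P_del = (1 − |Γ|²)·P_inc = 342 mW

P_reflected ≈ 3.26 mW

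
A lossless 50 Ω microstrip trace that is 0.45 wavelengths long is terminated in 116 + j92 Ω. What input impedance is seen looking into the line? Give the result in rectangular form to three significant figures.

βl = 2π × 0.45 = 162°
tan(βl) = tan(162°) = -0.325
Z_in = Z_0·(Z_L + jZ_0·tanβl)/(Z_0 + jZ_L·tanβl)
     = 50·(116 + j75.8)/(79.9 − j37.7)

Z_in ≈ 41.1 + j66.8 Ω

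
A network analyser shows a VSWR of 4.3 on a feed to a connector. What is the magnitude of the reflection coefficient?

|Γ| ≈ 0.623

|Γ| = (S − 1)/(S + 1) = (4.3 − 1)/(4.3 + 1) = 3.3/5.3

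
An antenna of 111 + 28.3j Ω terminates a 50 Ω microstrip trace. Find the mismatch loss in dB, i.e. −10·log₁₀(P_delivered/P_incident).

mismatch loss ≈ 0.805 dB

Γ = (61 + j28.3)/(161 + j28.3), |Γ| = 0.411
|Γ|² = 0.169, so P_del/P_inc = 1 − |Γ|² = 0.831
ML = −10·log₁₀(1 − |Γ|²)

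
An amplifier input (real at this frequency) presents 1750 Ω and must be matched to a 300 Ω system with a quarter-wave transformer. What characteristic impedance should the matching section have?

Z_qwt = √(Z_0·R_L) = √(300 × 1750) = √525000

Z_qwt ≈ 725 Ω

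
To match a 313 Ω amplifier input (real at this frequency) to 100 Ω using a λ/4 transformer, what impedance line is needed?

Z_qwt = √(Z_0·R_L) = √(100 × 313) = √31300

Z_qwt ≈ 177 Ω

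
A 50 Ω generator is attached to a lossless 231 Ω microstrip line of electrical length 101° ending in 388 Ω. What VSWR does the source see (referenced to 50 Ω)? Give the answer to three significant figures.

tan(βl) = -5.14
Z_in = Z_0·(Z_L + jZ_0·tanβl)/(Z_0 + jZ_L·tanβl) = 141 + j28.6 Ω
Γ_s = (Z_in − Z_s)/(Z_in + Z_s) = (90.8 + j28.6)/(191 + j28.6), |Γ_s| = 0.494
VSWR = (1 + |Γ_s|)/(1 − |Γ_s|)

VSWR ≈ 2.95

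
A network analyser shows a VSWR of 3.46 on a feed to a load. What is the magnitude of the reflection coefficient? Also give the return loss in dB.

|Γ| = (S − 1)/(S + 1) = (3.46 − 1)/(3.46 + 1) = 2.46/4.46
RL = −20·log₁₀|Γ| = −20·log₁₀(0.552)

|Γ| ≈ 0.552; return loss ≈ 5.17 dB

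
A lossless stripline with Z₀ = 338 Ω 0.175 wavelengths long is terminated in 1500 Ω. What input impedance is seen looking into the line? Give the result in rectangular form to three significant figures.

βl = 2π × 0.175 = 63°
tan(βl) = tan(63°) = 1.96
Z_in = Z_0·(Z_L + jZ_0·tanβl)/(Z_0 + jZ_L·tanβl)
     = 338·(1500 + j663)/(338 + j2940)

Z_in ≈ 94.7 − j161 Ω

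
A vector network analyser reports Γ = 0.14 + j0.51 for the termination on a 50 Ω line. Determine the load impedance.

Z_L = Z_0·(1 + Γ)/(1 − Γ) = 50·(1.14 + j0.51)/(0.86 − j0.51)

Z_L ≈ 36 + j51 Ω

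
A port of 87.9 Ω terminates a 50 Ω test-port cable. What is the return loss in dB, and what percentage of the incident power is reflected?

Γ = (87.9 − 50)/(87.9 + 50) = 0.275
RL = −20·log₁₀(0.275) = 11.2 dB
P_refl/P_inc = |Γ|² = 0.0755

RL ≈ 11.2 dB; 7.55% of incident power reflected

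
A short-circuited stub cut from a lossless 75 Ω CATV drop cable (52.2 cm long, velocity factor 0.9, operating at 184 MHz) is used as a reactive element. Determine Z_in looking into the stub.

λ = v/f = 0.9·c / 184 MHz = 1.47 m
βl = 2π·l/λ = 2π × 0.356 = 128°
tan(βl) = -1.28
For a short-circuited stub, Z_in = jZ_0·tan(βl)

Z_in ≈ −j95.8 Ω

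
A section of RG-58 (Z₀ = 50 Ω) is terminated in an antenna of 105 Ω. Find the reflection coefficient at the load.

Γ = 0.355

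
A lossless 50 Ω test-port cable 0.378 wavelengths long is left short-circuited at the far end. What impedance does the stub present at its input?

βl = 2π × 0.378 = 136°
tan(βl) = -0.963
For a short-circuited stub, Z_in = jZ_0·tan(βl)

Z_in ≈ −j48.1 Ω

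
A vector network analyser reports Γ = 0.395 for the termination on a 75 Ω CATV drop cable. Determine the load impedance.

Z_L ≈ 173 Ω

Z_L = Z_0·(1 + Γ)/(1 − Γ) = 75·(1.4)/(0.605)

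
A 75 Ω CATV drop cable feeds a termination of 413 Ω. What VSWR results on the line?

Γ = (413 − 75)/(413 + 75) = 0.693
VSWR = (1 + 0.693)/(1 − 0.693)

VSWR ≈ 5.51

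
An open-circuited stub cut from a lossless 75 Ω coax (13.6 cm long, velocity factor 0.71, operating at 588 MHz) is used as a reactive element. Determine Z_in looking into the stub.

Z_in ≈ +j75.4 Ω

λ = v/f = 0.71·c / 588 MHz = 0.362 m
βl = 2π·l/λ = 2π × 0.375 = 135°
tan(βl) = -0.995
For an open-circuited stub, Z_in = −jZ_0·cot(βl) = −jZ_0/tan(βl)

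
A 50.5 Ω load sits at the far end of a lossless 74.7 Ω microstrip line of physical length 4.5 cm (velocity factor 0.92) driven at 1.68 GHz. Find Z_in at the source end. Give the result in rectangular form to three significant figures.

λ = v/f = 0.92·c / 1.68 GHz = 0.164 m
βl = 2π·l/λ = 2π × 0.274 = 98.6°
tan(βl) = tan(98.6°) = -6.61
Z_in = Z_0·(Z_L + jZ_0·tanβl)/(Z_0 + jZ_L·tanβl)
     = 74.7·(50.5 − j493)/(74.7 − j334)

Z_in ≈ 108 − j12.8 Ω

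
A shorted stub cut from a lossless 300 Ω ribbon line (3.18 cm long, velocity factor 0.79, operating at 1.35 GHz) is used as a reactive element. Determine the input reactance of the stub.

X_in ≈ 650 Ω (inductive)

λ = v/f = 0.79·c / 1.35 GHz = 0.176 m
βl = 2π·l/λ = 2π × 0.181 = 65.2°
tan(βl) = 2.17
For a shorted stub, Z_in = jZ_0·tan(βl)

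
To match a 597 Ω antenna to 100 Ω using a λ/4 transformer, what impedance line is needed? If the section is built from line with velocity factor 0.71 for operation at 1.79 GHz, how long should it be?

Z_qwt = √(Z_0·R_L) = √(100 × 597) = √59700
λ = 0.71·c/f = 0.119 m, so l = λ/4 = 0.0297 m

Z_qwt ≈ 244 Ω; length ≈ 2.97 cm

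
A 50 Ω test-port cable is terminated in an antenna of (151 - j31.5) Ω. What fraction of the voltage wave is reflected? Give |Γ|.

|Γ| ≈ 0.52

Γ = (Z_L − Z_0)/(Z_L + Z_0) = (101 − j31.5)/(201 − j31.5)
|Γ| = 106/203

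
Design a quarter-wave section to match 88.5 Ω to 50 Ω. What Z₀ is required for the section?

Z_qwt = √(Z_0·R_L) = √(50 × 88.5) = √4425

Z_qwt ≈ 66.5 Ω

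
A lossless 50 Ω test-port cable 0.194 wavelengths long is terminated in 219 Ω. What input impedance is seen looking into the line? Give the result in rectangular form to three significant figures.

Z_in ≈ 12.9 − j17.3 Ω

βl = 2π × 0.194 = 69.8°
tan(βl) = tan(69.8°) = 2.72
Z_in = Z_0·(Z_L + jZ_0·tanβl)/(Z_0 + jZ_L·tanβl)
     = 50·(219 + j136)/(50 + j597)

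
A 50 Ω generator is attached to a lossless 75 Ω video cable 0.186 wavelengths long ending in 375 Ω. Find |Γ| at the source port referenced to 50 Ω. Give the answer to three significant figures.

|Γ| ≈ 0.6

βl = 2π × 0.186 = 67°
tan(βl) = 2.35
Z_in = Z_0·(Z_L + jZ_0·tanβl)/(Z_0 + jZ_L·tanβl) = 17.6 − j30.4 Ω
Γ_s = (Z_in − Z_s)/(Z_in + Z_s) = (-32.4 − j30.4)/(67.6 − j30.4), |Γ_s| = 0.6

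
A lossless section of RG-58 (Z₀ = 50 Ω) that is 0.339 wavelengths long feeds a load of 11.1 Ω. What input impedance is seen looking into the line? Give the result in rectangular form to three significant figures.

Z_in ≈ 35 − j67.5 Ω

βl = 2π × 0.339 = 122°
tan(βl) = tan(122°) = -1.6
Z_in = Z_0·(Z_L + jZ_0·tanβl)/(Z_0 + jZ_L·tanβl)
     = 50·(11.1 − j79.9)/(50 − j17.7)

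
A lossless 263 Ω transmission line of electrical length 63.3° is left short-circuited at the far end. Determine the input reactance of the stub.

X_in ≈ 523 Ω (inductive)

tan(βl) = 1.99
For a short-circuited stub, Z_in = jZ_0·tan(βl)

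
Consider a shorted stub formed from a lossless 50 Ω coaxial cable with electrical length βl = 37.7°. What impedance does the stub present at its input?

Z_in ≈ +j38.6 Ω

tan(βl) = 0.773
For a shorted stub, Z_in = jZ_0·tan(βl)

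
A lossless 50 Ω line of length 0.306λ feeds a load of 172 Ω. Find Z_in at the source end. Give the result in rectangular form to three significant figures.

βl = 2π × 0.306 = 110°
tan(βl) = tan(110°) = -2.72
Z_in = Z_0·(Z_L + jZ_0·tanβl)/(Z_0 + jZ_L·tanβl)
     = 50·(172 − j136)/(50 − j468)

Z_in ≈ 16.3 + j16.6 Ω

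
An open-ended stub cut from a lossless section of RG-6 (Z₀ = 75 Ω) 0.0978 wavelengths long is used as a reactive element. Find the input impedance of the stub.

Z_in ≈ −j106 Ω

βl = 2π × 0.0978 = 35.2°
tan(βl) = 0.706
For an open-ended stub, Z_in = −jZ_0·cot(βl) = −jZ_0/tan(βl)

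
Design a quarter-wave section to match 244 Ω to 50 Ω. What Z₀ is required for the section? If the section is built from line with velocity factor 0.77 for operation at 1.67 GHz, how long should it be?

Z_qwt ≈ 110 Ω; length ≈ 3.46 cm

Z_qwt = √(Z_0·R_L) = √(50 × 244) = √12200
λ = 0.77·c/f = 0.138 m, so l = λ/4 = 0.0346 m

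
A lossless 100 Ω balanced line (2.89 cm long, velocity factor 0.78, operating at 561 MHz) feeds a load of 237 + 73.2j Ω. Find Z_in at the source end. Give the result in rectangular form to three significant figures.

λ = v/f = 0.78·c / 561 MHz = 0.417 m
βl = 2π·l/λ = 2π × 0.0693 = 24.9°
tan(βl) = tan(24.9°) = 0.465
Z_in = Z_0·(Z_L + jZ_0·tanβl)/(Z_0 + jZ_L·tanβl)
     = 100·(237 + j120)/(66 + j110)

Z_in ≈ 175 − j110 Ω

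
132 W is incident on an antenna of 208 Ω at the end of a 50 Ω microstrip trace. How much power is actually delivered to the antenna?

Γ = (208 − 50)/(208 + 50) = 0.612
|Γ|² = 0.375
P_refl = |Γ|²·P_inc = 49.5 W, P_del = (1 − |Γ|²)·P_inc = 82.5 W

P_delivered ≈ 82.5 W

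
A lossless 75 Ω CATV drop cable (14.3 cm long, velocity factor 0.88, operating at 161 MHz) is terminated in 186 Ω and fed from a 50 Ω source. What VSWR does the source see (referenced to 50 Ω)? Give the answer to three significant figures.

VSWR ≈ 3.21

λ = v/f = 0.88·c / 161 MHz = 1.64 m
βl = 2π·l/λ = 2π × 0.0872 = 31.4°
tan(βl) = 0.61
Z_in = Z_0·(Z_L + jZ_0·tanβl)/(Z_0 + jZ_L·tanβl) = 77.6 − j71.6 Ω
Γ_s = (Z_in − Z_s)/(Z_in + Z_s) = (27.6 − j71.6)/(128 − j71.6), |Γ_s| = 0.525
VSWR = (1 + |Γ_s|)/(1 − |Γ_s|)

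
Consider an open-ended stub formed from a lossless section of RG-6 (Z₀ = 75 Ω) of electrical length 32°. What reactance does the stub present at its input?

X_in ≈ -120 Ω (capacitive)

tan(βl) = 0.625
For an open-ended stub, Z_in = −jZ_0·cot(βl) = −jZ_0/tan(βl)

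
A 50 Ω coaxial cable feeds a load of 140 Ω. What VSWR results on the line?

For a purely resistive load, VSWR = R_L/Z_0 or Z_0/R_L (whichever > 1) = 140/50

VSWR ≈ 2.8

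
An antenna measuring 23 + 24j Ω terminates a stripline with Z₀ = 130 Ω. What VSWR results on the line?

VSWR ≈ 5.85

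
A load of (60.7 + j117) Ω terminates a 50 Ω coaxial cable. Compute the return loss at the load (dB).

Γ = (10.7 + j117)/(110.7 + j117), |Γ| = 0.729
RL = −20·log₁₀|Γ| = −20·log₁₀(0.729)

RL ≈ 2.74 dB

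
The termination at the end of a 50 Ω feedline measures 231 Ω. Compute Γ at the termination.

Γ = (Z_L − Z_0)/(Z_L + Z_0) = (231 − 50)/(231 + 50) = 181/281

Γ = 0.644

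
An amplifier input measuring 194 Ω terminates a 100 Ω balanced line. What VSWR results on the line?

VSWR ≈ 1.94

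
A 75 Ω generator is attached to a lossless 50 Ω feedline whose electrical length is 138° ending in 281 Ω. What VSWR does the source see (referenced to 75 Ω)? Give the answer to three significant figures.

VSWR ≈ 5.87

tan(βl) = -0.9
Z_in = Z_0·(Z_L + jZ_0·tanβl)/(Z_0 + jZ_L·tanβl) = 19.1 + j51.8 Ω
Γ_s = (Z_in − Z_s)/(Z_in + Z_s) = (-55.9 + j51.8)/(94.1 + j51.8), |Γ_s| = 0.709
VSWR = (1 + |Γ_s|)/(1 − |Γ_s|)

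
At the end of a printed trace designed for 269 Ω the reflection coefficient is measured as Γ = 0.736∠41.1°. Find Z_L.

Z_L ≈ 285 + j602 Ω

Z_L = Z_0·(1 + Γ)/(1 − Γ) = 269·(1.55 + j0.484)/(0.445 − j0.484)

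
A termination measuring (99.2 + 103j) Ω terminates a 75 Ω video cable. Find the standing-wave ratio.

VSWR ≈ 3.19

Γ = (Z_L − Z_0)/(Z_L + Z_0) = (24.2 + j103)/(174.2 + j103)
|Γ| = 106/202 = 0.523
VSWR = (1 + |Γ|)/(1 − |Γ|) = 1.52/0.477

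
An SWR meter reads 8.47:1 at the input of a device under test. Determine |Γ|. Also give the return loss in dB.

|Γ| ≈ 0.789; return loss ≈ 2.06 dB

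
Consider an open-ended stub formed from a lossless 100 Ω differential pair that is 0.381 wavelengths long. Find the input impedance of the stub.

βl = 2π × 0.381 = 137°
tan(βl) = -0.927
For an open-ended stub, Z_in = −jZ_0·cot(βl) = −jZ_0/tan(βl)

Z_in ≈ +j108 Ω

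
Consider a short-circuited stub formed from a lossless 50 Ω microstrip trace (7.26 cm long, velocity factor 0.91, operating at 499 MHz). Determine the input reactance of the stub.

X_in ≈ 55.1 Ω (inductive)

λ = v/f = 0.91·c / 499 MHz = 0.547 m
βl = 2π·l/λ = 2π × 0.133 = 47.8°
tan(βl) = 1.1
For a short-circuited stub, Z_in = jZ_0·tan(βl)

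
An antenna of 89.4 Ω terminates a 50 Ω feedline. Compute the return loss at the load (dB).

Γ = (89.4 − 50)/(89.4 + 50) = 0.283
RL = −20·log₁₀|Γ| = −20·log₁₀(0.283)

RL ≈ 11 dB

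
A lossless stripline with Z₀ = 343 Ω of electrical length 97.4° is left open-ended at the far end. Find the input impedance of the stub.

Z_in ≈ +j44.5 Ω

tan(βl) = -7.7
For an open-ended stub, Z_in = −jZ_0·cot(βl) = −jZ_0/tan(βl)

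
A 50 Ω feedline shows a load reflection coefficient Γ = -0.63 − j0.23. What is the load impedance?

Z_L = Z_0·(1 + Γ)/(1 − Γ) = 50·(0.37 − j0.23)/(1.63 + j0.23)

Z_L ≈ 10.2 − j8.49 Ω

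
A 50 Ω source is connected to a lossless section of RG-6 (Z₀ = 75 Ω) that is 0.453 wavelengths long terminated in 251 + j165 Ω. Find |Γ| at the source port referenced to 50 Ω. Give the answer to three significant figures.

|Γ| ≈ 0.737

βl = 2π × 0.453 = 163°
tan(βl) = -0.304
Z_in = Z_0·(Z_L + jZ_0·tanβl)/(Z_0 + jZ_L·tanβl) = 71.7 + j129 Ω
Γ_s = (Z_in − Z_s)/(Z_in + Z_s) = (21.7 + j129)/(122 + j129), |Γ_s| = 0.737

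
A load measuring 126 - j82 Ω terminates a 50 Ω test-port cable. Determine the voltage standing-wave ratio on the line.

Γ = (Z_L − Z_0)/(Z_L + Z_0) = (76 − j82)/(176 − j82)
|Γ| = 112/194 = 0.576
VSWR = (1 + |Γ|)/(1 − |Γ|) = 1.58/0.424

VSWR ≈ 3.71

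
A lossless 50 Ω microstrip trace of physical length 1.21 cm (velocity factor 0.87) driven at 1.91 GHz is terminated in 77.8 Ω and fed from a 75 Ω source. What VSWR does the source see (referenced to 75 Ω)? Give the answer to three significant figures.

λ = v/f = 0.87·c / 1.91 GHz = 0.137 m
βl = 2π·l/λ = 2π × 0.0885 = 31.9°
tan(βl) = 0.622
Z_in = Z_0·(Z_L + jZ_0·tanβl)/(Z_0 + jZ_L·tanβl) = 55.7 − j22.8 Ω
Γ_s = (Z_in − Z_s)/(Z_in + Z_s) = (-19.3 − j22.8)/(131 − j22.8), |Γ_s| = 0.225
VSWR = (1 + |Γ_s|)/(1 − |Γ_s|)

VSWR ≈ 1.58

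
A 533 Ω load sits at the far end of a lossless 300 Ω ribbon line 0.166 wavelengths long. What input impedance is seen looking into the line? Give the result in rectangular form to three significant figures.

Z_in ≈ 204 − j108 Ω

βl = 2π × 0.166 = 59.8°
tan(βl) = tan(59.8°) = 1.72
Z_in = Z_0·(Z_L + jZ_0·tanβl)/(Z_0 + jZ_L·tanβl)
     = 300·(533 + j515)/(300 + j914)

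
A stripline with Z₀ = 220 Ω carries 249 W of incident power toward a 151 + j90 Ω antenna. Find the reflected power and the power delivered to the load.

P_reflected ≈ 22 W; P_delivered ≈ 227 W

|Γ| = |(-69 + j90)/(371 + j90)| = 0.297
|Γ|² = 0.0882
P_refl = |Γ|²·P_inc = 22 W, P_del = (1 − |Γ|²)·P_inc = 227 W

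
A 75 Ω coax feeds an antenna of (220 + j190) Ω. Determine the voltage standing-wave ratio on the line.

VSWR ≈ 5.27

Γ = (Z_L − Z_0)/(Z_L + Z_0) = (145 + j190)/(295 + j190)
|Γ| = 239/351 = 0.681
VSWR = (1 + |Γ|)/(1 − |Γ|) = 1.68/0.319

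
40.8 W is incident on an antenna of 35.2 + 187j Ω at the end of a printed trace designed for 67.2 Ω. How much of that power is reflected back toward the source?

P_reflected ≈ 32.3 W

|Γ| = |(-32 + j187)/(102.4 + j187)| = 0.89
|Γ|² = 0.792
P_refl = |Γ|²·P_inc = 32.3 W, P_del = (1 − |Γ|²)·P_inc = 8.49 W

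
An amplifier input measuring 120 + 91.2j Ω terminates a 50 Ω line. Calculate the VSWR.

VSWR ≈ 3.95

Γ = (Z_L − Z_0)/(Z_L + Z_0) = (70 + j91.2)/(170 + j91.2)
|Γ| = 115/193 = 0.596
VSWR = (1 + |Γ|)/(1 − |Γ|) = 1.6/0.404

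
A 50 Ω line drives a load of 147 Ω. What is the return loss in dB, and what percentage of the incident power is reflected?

RL ≈ 6.15 dB; 24.2% of incident power reflected

Γ = (147 − 50)/(147 + 50) = 0.492
RL = −20·log₁₀(0.492) = 6.15 dB
P_refl/P_inc = |Γ|² = 0.242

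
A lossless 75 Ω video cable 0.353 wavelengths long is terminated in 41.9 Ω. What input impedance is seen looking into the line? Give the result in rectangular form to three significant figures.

Z_in ≈ 74.5 − j44.1 Ω

βl = 2π × 0.353 = 127°
tan(βl) = tan(127°) = -1.32
Z_in = Z_0·(Z_L + jZ_0·tanβl)/(Z_0 + jZ_L·tanβl)
     = 75·(41.9 − j99.2)/(75 − j55.4)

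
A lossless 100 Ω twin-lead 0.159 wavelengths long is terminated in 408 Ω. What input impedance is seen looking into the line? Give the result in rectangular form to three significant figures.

βl = 2π × 0.159 = 57.2°
tan(βl) = tan(57.2°) = 1.55
Z_in = Z_0·(Z_L + jZ_0·tanβl)/(Z_0 + jZ_L·tanβl)
     = 100·(408 + j155)/(100 + j634)

Z_in ≈ 33.8 − j59 Ω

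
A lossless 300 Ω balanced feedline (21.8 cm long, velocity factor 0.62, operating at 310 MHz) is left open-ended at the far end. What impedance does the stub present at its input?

Z_in ≈ +j259 Ω

λ = v/f = 0.62·c / 310 MHz = 0.6 m
βl = 2π·l/λ = 2π × 0.363 = 131°
tan(βl) = -1.16
For an open-ended stub, Z_in = −jZ_0·cot(βl) = −jZ_0/tan(βl)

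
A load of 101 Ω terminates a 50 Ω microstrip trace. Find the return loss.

RL ≈ 9.43 dB

Γ = (101 − 50)/(101 + 50) = 0.338
RL = −20·log₁₀|Γ| = −20·log₁₀(0.338)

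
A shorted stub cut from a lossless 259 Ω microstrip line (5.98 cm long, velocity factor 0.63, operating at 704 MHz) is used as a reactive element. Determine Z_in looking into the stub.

Z_in ≈ +j1500 Ω

λ = v/f = 0.63·c / 704 MHz = 0.268 m
βl = 2π·l/λ = 2π × 0.223 = 80.2°
tan(βl) = 5.78
For a shorted stub, Z_in = jZ_0·tan(βl)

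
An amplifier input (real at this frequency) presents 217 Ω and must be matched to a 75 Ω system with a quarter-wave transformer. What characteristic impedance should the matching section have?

Z_qwt = √(Z_0·R_L) = √(75 × 217) = √16280

Z_qwt ≈ 128 Ω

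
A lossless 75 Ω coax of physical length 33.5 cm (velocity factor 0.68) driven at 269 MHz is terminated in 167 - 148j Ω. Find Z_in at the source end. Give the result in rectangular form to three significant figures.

λ = v/f = 0.68·c / 269 MHz = 0.758 m
βl = 2π·l/λ = 2π × 0.442 = 159°
tan(βl) = tan(159°) = -0.383
Z_in = Z_0·(Z_L + jZ_0·tanβl)/(Z_0 + jZ_L·tanβl)
     = 75·(167 − j177)/(18.3 − j64)

Z_in ≈ 243 + j126 Ω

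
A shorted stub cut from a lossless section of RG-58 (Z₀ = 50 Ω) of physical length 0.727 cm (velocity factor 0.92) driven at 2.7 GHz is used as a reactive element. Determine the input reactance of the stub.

X_in ≈ 24 Ω (inductive)

λ = v/f = 0.92·c / 2.7 GHz = 0.102 m
βl = 2π·l/λ = 2π × 0.0711 = 25.6°
tan(βl) = 0.479
For a shorted stub, Z_in = jZ_0·tan(βl)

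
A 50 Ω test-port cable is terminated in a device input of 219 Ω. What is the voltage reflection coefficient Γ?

Γ = 0.628

Γ = (Z_L − Z_0)/(Z_L + Z_0) = (219 − 50)/(219 + 50) = 169/269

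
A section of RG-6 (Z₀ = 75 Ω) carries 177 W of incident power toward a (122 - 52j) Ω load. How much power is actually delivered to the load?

|Γ| = |(47 − j52)/(197 − j52)| = 0.344
|Γ|² = 0.118
P_refl = |Γ|²·P_inc = 20.9 W, P_del = (1 − |Γ|²)·P_inc = 156 W

P_delivered ≈ 156 W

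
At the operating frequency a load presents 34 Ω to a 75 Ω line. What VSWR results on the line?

VSWR ≈ 2.21

For a purely resistive load, VSWR = R_L/Z_0 or Z_0/R_L (whichever > 1) = 75/34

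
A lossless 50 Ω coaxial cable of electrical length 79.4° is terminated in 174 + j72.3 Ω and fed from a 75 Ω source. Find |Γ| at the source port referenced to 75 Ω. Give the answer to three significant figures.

|Γ| ≈ 0.711

tan(βl) = 5.34
Z_in = Z_0·(Z_L + jZ_0·tanβl)/(Z_0 + jZ_L·tanβl) = 13.2 − j14.1 Ω
Γ_s = (Z_in − Z_s)/(Z_in + Z_s) = (-61.8 − j14.1)/(88.2 − j14.1), |Γ_s| = 0.711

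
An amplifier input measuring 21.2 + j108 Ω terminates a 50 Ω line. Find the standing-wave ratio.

VSWR ≈ 13.7

Γ = (Z_L − Z_0)/(Z_L + Z_0) = (-28.8 + j108)/(71.2 + j108)
|Γ| = 112/129 = 0.864
VSWR = (1 + |Γ|)/(1 − |Γ|) = 1.86/0.136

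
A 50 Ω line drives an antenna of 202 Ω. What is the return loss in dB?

RL ≈ 4.39 dB

Γ = (202 − 50)/(202 + 50) = 0.603
RL = −20·log₁₀|Γ| = −20·log₁₀(0.603)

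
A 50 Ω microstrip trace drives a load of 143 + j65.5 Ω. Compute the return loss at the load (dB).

RL ≈ 5.07 dB

Γ = (93 + j65.5)/(193 + j65.5), |Γ| = 0.558
RL = −20·log₁₀|Γ| = −20·log₁₀(0.558)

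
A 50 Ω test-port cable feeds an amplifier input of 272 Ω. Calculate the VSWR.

Γ = (272 − 50)/(272 + 50) = 0.689
VSWR = (1 + 0.689)/(1 − 0.689)

VSWR ≈ 5.44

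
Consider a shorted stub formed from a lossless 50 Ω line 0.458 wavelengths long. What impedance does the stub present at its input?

Z_in ≈ −j13.5 Ω

βl = 2π × 0.458 = 165°
tan(βl) = -0.27
For a shorted stub, Z_in = jZ_0·tan(βl)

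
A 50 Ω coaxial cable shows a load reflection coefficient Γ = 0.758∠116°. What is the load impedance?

Z_L ≈ 9.5 + j30.4 Ω

Z_L = Z_0·(1 + Γ)/(1 − Γ) = 50·(0.668 + j0.681)/(1.33 − j0.681)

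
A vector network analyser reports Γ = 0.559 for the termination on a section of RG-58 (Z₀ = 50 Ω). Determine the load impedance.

Z_L = Z_0·(1 + Γ)/(1 − Γ) = 50·(1.56)/(0.441)

Z_L ≈ 177 Ω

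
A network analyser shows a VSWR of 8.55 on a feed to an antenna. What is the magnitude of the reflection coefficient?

|Γ| ≈ 0.791

|Γ| = (S − 1)/(S + 1) = (8.55 − 1)/(8.55 + 1) = 7.55/9.55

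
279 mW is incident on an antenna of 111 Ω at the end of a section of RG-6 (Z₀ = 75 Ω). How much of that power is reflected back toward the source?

Γ = (111 − 75)/(111 + 75) = 0.194
|Γ|² = 0.0375
P_refl = |Γ|²·P_inc = 10.5 mW, P_del = (1 − |Γ|²)·P_inc = 269 mW

P_reflected ≈ 10.5 mW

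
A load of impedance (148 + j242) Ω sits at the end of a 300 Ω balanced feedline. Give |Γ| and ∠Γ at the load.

Γ = (Z_L − Z_0)/(Z_L + Z_0) = (-152 + j242)/(448 + j242)
|Γ| = 286/509 = 0.561

Γ ≈ 0.561 ∠ 93.8°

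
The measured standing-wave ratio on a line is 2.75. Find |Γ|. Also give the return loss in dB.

|Γ| ≈ 0.467; return loss ≈ 6.62 dB

|Γ| = (S − 1)/(S + 1) = (2.75 − 1)/(2.75 + 1) = 1.75/3.75
RL = −20·log₁₀|Γ| = −20·log₁₀(0.467)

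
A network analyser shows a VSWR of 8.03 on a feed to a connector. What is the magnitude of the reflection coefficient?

|Γ| = (S − 1)/(S + 1) = (8.03 − 1)/(8.03 + 1) = 7.03/9.03

|Γ| ≈ 0.779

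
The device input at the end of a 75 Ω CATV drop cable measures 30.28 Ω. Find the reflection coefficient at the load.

Γ = (Z_L − Z_0)/(Z_L + Z_0) = (30.28 − 75)/(30.28 + 75) = -44.72/105.3

Γ = -0.425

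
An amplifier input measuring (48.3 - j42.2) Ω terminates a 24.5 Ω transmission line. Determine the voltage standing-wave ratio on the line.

Γ = (Z_L − Z_0)/(Z_L + Z_0) = (23.8 − j42.2)/(72.8 − j42.2)
|Γ| = 48.4/84.1 = 0.576
VSWR = (1 + |Γ|)/(1 − |Γ|) = 1.58/0.424

VSWR ≈ 3.71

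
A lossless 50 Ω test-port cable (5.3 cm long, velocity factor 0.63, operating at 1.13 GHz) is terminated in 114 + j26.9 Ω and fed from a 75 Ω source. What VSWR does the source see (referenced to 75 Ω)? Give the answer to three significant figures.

VSWR ≈ 3.49

λ = v/f = 0.63·c / 1.13 GHz = 0.167 m
βl = 2π·l/λ = 2π × 0.317 = 114°
tan(βl) = -2.24
Z_in = Z_0·(Z_L + jZ_0·tanβl)/(Z_0 + jZ_L·tanβl) = 22.2 + j12.8 Ω
Γ_s = (Z_in − Z_s)/(Z_in + Z_s) = (-52.8 + j12.8)/(97.2 + j12.8), |Γ_s| = 0.555
VSWR = (1 + |Γ_s|)/(1 − |Γ_s|)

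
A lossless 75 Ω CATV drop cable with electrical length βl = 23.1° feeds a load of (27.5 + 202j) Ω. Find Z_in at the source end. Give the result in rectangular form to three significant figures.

tan(βl) = tan(23.1°) = 0.427
Z_in = Z_0·(Z_L + jZ_0·tanβl)/(Z_0 + jZ_L·tanβl)
     = 75·(27.5 + j234)/(-11.2 + j11.7)

Z_in ≈ 697 − j839 Ω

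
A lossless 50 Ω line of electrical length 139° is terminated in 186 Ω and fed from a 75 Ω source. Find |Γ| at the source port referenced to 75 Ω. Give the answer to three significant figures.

tan(βl) = -0.869
Z_in = Z_0·(Z_L + jZ_0·tanβl)/(Z_0 + jZ_L·tanβl) = 28.5 + j48.7 Ω
Γ_s = (Z_in − Z_s)/(Z_in + Z_s) = (-46.5 + j48.7)/(104 + j48.7), |Γ_s| = 0.589

|Γ| ≈ 0.589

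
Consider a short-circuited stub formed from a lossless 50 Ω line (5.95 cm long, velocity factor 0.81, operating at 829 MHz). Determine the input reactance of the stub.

λ = v/f = 0.81·c / 829 MHz = 0.293 m
βl = 2π·l/λ = 2π × 0.203 = 73.1°
tan(βl) = 3.29
For a short-circuited stub, Z_in = jZ_0·tan(βl)

X_in ≈ 164 Ω (inductive)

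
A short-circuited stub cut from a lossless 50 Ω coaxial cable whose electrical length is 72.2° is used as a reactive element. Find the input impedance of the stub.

Z_in ≈ +j156 Ω

tan(βl) = 3.11
For a short-circuited stub, Z_in = jZ_0·tan(βl)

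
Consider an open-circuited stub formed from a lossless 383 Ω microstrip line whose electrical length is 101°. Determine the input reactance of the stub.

tan(βl) = -5.14
For an open-circuited stub, Z_in = −jZ_0·cot(βl) = −jZ_0/tan(βl)

X_in ≈ 74.4 Ω (inductive)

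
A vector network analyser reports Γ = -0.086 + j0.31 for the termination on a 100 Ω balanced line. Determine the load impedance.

Z_L = Z_0·(1 + Γ)/(1 − Γ) = 100·(0.914 + j0.31)/(1.09 − j0.31)

Z_L ≈ 70.3 + j48.6 Ω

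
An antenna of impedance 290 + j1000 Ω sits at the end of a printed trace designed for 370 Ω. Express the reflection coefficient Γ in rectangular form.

Γ ≈ 0.66 + j0.515

Γ = (Z_L − Z_0)/(Z_L + Z_0) = (-80 + j1000)/(660 + j1000)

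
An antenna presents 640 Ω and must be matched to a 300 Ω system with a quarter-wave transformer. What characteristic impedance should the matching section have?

Z_qwt = √(Z_0·R_L) = √(300 × 640) = √192000

Z_qwt ≈ 438 Ω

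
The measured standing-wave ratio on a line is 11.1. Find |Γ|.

|Γ| = (S − 1)/(S + 1) = (11.1 − 1)/(11.1 + 1) = 10.1/12.1

|Γ| ≈ 0.835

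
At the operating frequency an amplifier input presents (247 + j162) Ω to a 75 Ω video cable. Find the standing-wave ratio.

VSWR ≈ 4.81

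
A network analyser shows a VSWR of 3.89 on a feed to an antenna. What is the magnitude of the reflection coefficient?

|Γ| ≈ 0.591

|Γ| = (S − 1)/(S + 1) = (3.89 − 1)/(3.89 + 1) = 2.89/4.89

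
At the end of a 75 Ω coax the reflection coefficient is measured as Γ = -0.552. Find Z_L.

Z_L ≈ 21.6 Ω

Z_L = Z_0·(1 + Γ)/(1 − Γ) = 75·(0.448)/(1.55)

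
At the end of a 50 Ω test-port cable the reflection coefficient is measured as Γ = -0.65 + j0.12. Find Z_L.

Z_L ≈ 10.3 + j4.38 Ω

Z_L = Z_0·(1 + Γ)/(1 − Γ) = 50·(0.35 + j0.12)/(1.65 − j0.12)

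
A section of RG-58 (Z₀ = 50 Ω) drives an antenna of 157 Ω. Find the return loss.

RL ≈ 5.73 dB

Γ = (157 − 50)/(157 + 50) = 0.517
RL = −20·log₁₀|Γ| = −20·log₁₀(0.517)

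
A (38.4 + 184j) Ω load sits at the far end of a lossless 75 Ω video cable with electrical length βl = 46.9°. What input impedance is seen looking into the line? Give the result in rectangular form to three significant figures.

tan(βl) = tan(46.9°) = 1.07
Z_in = Z_0·(Z_L + jZ_0·tanβl)/(Z_0 + jZ_L·tanβl)
     = 75·(38.4 + j264)/(-122 + j41)

Z_in ≈ 28.1 − j153 Ω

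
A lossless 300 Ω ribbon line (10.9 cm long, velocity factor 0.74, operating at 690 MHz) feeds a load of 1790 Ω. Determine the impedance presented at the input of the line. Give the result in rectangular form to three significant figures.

Z_in ≈ 69.1 + j180 Ω

λ = v/f = 0.74·c / 690 MHz = 0.322 m
βl = 2π·l/λ = 2π × 0.339 = 122°
tan(βl) = tan(122°) = -1.6
Z_in = Z_0·(Z_L + jZ_0·tanβl)/(Z_0 + jZ_L·tanβl)
     = 300·(1790 − j481)/(300 − j2870)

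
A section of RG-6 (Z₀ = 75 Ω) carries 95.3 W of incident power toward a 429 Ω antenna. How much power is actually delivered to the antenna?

Γ = (429 − 75)/(429 + 75) = 0.702
|Γ|² = 0.493
P_refl = |Γ|²·P_inc = 47 W, P_del = (1 − |Γ|²)·P_inc = 48.3 W

P_delivered ≈ 48.3 W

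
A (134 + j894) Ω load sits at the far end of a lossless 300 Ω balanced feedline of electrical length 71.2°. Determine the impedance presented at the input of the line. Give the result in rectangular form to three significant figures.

tan(βl) = tan(71.2°) = 2.94
Z_in = Z_0·(Z_L + jZ_0·tanβl)/(Z_0 + jZ_L·tanβl)
     = 300·(134 + j1780)/(-2330 + j394)

Z_in ≈ 20.9 − j225 Ω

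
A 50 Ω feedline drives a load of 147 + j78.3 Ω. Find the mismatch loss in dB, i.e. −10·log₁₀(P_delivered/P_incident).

mismatch loss ≈ 1.84 dB

Γ = (97 + j78.3)/(197 + j78.3), |Γ| = 0.588
|Γ|² = 0.346, so P_del/P_inc = 1 − |Γ|² = 0.654
ML = −10·log₁₀(1 − |Γ|²)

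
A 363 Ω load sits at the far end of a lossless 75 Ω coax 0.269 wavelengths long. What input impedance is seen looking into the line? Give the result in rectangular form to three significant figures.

βl = 2π × 0.269 = 96.8°
tan(βl) = tan(96.8°) = -8.34
Z_in = Z_0·(Z_L + jZ_0·tanβl)/(Z_0 + jZ_L·tanβl)
     = 75·(363 − j625)/(75 − j3030)

Z_in ≈ 15.7 + j8.61 Ω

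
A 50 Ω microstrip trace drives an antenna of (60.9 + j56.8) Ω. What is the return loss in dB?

RL ≈ 6.67 dB

Γ = (10.9 + j56.8)/(110.9 + j56.8), |Γ| = 0.464
RL = −20·log₁₀|Γ| = −20·log₁₀(0.464)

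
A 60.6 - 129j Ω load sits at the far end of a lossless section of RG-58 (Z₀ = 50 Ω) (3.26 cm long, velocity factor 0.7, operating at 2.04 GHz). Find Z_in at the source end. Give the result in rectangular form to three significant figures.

λ = v/f = 0.7·c / 2.04 GHz = 0.103 m
βl = 2π·l/λ = 2π × 0.317 = 114°
tan(βl) = tan(114°) = -2.25
Z_in = Z_0·(Z_L + jZ_0·tanβl)/(Z_0 + jZ_L·tanβl)
     = 50·(60.6 − j241)/(-240 − j136)

Z_in ≈ 12.1 + j43.5 Ω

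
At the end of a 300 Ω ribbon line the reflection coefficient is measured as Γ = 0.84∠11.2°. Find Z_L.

Z_L ≈ 1530 + j1700 Ω

Z_L = Z_0·(1 + Γ)/(1 − Γ) = 300·(1.82 + j0.163)/(0.176 − j0.163)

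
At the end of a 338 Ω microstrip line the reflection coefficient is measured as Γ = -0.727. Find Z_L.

Z_L ≈ 53.4 Ω

Z_L = Z_0·(1 + Γ)/(1 − Γ) = 338·(0.273)/(1.73)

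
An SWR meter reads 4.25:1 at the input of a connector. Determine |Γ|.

|Γ| = (S − 1)/(S + 1) = (4.25 − 1)/(4.25 + 1) = 3.25/5.25

|Γ| ≈ 0.619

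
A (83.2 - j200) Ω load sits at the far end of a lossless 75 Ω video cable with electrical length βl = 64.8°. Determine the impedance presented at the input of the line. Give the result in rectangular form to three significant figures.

tan(βl) = tan(64.8°) = 2.13
Z_in = Z_0·(Z_L + jZ_0·tanβl)/(Z_0 + jZ_L·tanβl)
     = 75·(83.2 − j40.6)/(500 + j177)

Z_in ≈ 9.18 − j9.34 Ω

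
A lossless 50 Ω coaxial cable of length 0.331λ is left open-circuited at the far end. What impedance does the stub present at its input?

βl = 2π × 0.331 = 119°
tan(βl) = -1.79
For an open-circuited stub, Z_in = −jZ_0·cot(βl) = −jZ_0/tan(βl)

Z_in ≈ +j27.9 Ω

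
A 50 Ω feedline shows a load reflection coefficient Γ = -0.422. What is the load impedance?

Z_L ≈ 20.3 Ω

Z_L = Z_0·(1 + Γ)/(1 − Γ) = 50·(0.578)/(1.42)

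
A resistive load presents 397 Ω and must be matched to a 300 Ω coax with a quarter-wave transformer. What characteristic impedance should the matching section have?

Z_qwt ≈ 345 Ω

Z_qwt = √(Z_0·R_L) = √(300 × 397) = √119100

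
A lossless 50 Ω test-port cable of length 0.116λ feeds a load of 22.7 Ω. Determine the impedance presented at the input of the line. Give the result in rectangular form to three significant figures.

βl = 2π × 0.116 = 41.8°
tan(βl) = tan(41.8°) = 0.893
Z_in = Z_0·(Z_L + jZ_0·tanβl)/(Z_0 + jZ_L·tanβl)
     = 50·(22.7 + j44.6)/(50 + j20.3)

Z_in ≈ 35 + j30.4 Ω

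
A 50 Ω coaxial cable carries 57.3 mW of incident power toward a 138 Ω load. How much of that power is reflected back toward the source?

P_reflected ≈ 12.6 mW

Γ = (138 − 50)/(138 + 50) = 0.468
|Γ|² = 0.219
P_refl = |Γ|²·P_inc = 12.6 mW, P_del = (1 − |Γ|²)·P_inc = 44.7 mW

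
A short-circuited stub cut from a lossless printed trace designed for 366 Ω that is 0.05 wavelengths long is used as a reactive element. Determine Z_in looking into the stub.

βl = 2π × 0.05 = 18°
tan(βl) = 0.325
For a short-circuited stub, Z_in = jZ_0·tan(βl)

Z_in ≈ +j119 Ω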